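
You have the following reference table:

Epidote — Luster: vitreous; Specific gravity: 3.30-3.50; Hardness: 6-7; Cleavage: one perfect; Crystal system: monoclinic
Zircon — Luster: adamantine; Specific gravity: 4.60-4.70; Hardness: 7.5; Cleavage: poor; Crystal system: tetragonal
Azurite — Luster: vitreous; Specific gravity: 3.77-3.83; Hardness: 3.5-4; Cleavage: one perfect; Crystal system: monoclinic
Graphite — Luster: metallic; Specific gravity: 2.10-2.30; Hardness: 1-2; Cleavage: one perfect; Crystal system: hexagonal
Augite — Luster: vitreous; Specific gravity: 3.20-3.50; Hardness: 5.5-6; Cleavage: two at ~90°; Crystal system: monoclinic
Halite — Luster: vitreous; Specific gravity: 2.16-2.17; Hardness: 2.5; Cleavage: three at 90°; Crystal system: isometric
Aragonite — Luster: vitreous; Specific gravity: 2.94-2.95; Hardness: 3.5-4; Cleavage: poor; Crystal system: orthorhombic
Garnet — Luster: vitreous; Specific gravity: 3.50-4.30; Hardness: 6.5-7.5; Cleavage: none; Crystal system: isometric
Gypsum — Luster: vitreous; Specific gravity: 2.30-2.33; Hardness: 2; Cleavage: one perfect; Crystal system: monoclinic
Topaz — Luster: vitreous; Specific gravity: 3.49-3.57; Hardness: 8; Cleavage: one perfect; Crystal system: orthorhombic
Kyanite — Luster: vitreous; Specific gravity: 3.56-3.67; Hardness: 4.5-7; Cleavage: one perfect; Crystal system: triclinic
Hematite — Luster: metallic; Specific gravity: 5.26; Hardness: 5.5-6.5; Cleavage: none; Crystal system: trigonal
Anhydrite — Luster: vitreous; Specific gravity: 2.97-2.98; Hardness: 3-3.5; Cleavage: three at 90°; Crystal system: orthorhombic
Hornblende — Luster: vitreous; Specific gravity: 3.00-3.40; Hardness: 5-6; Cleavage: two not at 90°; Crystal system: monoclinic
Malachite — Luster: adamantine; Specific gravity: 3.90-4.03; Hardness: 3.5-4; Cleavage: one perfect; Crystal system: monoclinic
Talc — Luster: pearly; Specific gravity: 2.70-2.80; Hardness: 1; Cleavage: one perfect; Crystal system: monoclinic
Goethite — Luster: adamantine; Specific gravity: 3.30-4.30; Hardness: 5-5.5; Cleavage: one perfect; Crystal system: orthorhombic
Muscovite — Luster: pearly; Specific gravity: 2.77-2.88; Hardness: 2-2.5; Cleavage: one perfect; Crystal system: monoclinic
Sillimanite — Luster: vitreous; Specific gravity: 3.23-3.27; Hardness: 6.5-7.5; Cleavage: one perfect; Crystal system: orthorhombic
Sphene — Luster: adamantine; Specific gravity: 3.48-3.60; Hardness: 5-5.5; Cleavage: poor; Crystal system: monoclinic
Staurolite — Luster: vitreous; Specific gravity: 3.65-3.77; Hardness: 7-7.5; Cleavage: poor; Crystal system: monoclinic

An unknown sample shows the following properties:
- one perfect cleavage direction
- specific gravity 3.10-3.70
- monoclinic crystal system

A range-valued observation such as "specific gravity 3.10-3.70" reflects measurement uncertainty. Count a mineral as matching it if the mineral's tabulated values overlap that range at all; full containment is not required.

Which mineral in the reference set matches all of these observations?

Epidote

One perfect cleavage direction: leaves Epidote, Azurite, Graphite, Gypsum, Topaz, Kyanite, Malachite, Talc, Goethite, Muscovite, Sillimanite.
Specific gravity 3.10-3.70: narrows the field to Epidote, Topaz, Kyanite, Goethite, Sillimanite.
Monoclinic crystal system: Epidote remains.
Only Epidote satisfies all observations.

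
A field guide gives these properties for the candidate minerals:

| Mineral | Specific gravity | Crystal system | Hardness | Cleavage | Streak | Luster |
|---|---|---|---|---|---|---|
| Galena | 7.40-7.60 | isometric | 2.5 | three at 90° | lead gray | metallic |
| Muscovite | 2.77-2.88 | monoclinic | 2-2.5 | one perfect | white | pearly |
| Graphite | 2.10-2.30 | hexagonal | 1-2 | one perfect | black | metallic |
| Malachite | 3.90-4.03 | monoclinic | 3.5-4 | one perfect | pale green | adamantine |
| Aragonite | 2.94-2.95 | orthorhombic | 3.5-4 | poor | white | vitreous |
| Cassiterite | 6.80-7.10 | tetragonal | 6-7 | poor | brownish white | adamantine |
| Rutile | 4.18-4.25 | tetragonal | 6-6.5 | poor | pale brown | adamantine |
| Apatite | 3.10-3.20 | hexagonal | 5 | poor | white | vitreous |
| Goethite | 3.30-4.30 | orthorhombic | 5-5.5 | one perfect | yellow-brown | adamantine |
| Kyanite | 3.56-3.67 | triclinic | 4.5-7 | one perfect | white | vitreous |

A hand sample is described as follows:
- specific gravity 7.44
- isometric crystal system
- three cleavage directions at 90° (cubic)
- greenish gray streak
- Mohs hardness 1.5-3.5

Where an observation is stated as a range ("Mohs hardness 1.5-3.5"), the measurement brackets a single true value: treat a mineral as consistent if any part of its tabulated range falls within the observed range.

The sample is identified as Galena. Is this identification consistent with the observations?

Specific gravity 7.44 — fits Galena (SG 7.40-7.60).
Isometric crystal system — fits Galena (isometric system).
Three cleavage directions at 90° (cubic) — fits Galena (cleavage three at 90°).
Greenish gray streak — Galena has lead gray streak; a mismatch.
Mohs hardness 1.5-3.5 — fits Galena (hardness 2.5).
Streak alone is enough to reject Galena.

No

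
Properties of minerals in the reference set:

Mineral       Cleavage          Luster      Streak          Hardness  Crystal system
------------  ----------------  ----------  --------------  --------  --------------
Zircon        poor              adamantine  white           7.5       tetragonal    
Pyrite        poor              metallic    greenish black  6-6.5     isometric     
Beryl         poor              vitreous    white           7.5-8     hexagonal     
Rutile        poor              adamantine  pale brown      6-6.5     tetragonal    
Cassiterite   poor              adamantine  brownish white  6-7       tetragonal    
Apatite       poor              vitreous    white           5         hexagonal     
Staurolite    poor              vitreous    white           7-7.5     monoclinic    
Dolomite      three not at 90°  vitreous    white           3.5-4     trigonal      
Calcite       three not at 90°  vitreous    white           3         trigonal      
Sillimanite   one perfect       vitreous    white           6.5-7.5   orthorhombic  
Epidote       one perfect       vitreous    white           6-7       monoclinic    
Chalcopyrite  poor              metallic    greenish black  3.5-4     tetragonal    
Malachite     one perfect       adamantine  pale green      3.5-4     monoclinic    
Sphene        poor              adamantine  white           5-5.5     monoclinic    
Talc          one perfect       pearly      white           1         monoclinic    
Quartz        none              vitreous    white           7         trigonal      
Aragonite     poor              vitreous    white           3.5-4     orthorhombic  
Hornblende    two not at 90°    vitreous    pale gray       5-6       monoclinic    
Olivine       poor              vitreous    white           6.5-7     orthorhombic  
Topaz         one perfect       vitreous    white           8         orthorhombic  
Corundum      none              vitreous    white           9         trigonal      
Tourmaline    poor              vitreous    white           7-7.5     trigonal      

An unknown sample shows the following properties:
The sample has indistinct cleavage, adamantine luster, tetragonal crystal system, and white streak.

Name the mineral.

Indistinct cleavage — narrows the field to Zircon, Pyrite, Beryl, Rutile, Cassiterite, Apatite, Staurolite, Chalcopyrite, Sphene, Aragonite, Olivine, Tourmaline.
Adamantine luster — Zircon, Rutile, Cassiterite, Sphene remain.
Tetragonal crystal system eliminates Sphene.
White streak — Zircon remains.
Zircon is the sole remaining match.

Zircon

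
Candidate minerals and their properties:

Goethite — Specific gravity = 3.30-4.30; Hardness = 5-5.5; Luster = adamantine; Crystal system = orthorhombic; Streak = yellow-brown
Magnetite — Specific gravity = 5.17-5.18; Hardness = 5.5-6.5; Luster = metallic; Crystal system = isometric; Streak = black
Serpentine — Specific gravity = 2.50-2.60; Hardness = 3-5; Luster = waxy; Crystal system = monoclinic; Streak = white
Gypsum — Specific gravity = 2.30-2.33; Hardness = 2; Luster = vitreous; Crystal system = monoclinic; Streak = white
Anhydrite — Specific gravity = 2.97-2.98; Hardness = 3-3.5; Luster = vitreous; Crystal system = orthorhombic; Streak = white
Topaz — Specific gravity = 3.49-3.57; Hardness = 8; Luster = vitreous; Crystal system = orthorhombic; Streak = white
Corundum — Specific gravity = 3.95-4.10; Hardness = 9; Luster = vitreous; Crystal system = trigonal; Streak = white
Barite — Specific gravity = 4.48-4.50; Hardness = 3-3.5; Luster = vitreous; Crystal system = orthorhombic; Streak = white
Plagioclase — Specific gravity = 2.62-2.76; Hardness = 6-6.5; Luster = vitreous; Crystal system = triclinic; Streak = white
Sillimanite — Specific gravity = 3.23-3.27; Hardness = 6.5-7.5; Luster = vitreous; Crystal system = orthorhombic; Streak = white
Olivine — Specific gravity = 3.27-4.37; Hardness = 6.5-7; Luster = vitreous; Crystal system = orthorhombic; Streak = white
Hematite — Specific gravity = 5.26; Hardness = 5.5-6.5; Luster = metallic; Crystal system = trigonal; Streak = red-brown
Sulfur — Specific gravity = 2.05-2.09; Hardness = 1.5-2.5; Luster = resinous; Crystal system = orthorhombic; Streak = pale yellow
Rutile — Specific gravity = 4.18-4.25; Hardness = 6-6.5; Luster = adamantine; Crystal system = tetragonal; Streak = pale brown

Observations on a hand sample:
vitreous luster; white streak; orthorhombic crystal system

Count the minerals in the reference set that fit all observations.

Vitreous luster rules out Goethite, Magnetite, Serpentine, Hematite, Sulfur, Rutile.
White streak — consistent with all remaining minerals.
Orthorhombic crystal system excludes Gypsum, Corundum, Plagioclase.
Consistent with every observation: Anhydrite, Barite, Olivine, Sillimanite, Topaz.
That is 5 minerals.

5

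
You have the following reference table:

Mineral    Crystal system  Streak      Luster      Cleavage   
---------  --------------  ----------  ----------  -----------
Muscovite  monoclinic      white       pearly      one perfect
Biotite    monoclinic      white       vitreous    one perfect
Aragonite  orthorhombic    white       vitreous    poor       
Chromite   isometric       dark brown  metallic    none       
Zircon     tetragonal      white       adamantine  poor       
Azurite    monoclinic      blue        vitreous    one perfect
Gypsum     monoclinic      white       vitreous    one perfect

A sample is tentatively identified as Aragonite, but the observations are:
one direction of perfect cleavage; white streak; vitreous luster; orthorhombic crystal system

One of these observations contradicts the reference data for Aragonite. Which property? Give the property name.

cleavage

One direction of perfect cleavage: Aragonite has cleavage poor — inconsistent.
White streak: Aragonite has white streak — agrees.
Vitreous luster: Aragonite has vitreous luster — agrees.
Orthorhombic crystal system: Aragonite has orthorhombic system — agrees.
The cleavage is the one property that does not fit.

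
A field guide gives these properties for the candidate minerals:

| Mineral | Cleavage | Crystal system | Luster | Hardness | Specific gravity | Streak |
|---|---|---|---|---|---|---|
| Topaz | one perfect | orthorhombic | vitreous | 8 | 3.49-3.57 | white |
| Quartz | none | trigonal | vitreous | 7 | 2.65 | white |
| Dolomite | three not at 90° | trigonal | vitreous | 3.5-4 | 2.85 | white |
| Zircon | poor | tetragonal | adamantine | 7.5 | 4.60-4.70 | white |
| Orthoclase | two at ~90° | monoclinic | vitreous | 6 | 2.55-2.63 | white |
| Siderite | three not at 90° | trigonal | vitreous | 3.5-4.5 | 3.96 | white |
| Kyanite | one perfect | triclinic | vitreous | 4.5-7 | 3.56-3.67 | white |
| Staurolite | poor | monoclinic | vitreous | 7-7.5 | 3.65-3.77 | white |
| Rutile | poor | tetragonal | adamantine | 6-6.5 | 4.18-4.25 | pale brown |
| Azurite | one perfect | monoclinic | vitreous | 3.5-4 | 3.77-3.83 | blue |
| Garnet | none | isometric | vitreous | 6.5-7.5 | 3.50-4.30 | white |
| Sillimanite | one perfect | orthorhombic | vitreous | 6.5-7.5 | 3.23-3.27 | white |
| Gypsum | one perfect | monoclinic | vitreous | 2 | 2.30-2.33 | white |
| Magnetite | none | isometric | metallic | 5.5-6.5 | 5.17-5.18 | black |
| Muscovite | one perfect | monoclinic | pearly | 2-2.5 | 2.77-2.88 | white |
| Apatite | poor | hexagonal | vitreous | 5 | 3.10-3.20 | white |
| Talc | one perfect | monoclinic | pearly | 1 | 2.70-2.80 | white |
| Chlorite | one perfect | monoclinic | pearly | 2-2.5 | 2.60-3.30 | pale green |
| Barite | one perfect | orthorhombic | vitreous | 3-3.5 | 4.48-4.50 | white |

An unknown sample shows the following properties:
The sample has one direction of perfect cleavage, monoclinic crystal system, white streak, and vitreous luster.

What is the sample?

One direction of perfect cleavage — Topaz, Kyanite, Azurite, Sillimanite, Gypsum, Muscovite, Talc, Chlorite, Barite remain.
Monoclinic crystal system is inconsistent with Topaz, Kyanite, Sillimanite, Barite.
White streak excludes Azurite, Chlorite.
Vitreous luster — leaves Gypsum.
Only Gypsum satisfies all observations.

Gypsum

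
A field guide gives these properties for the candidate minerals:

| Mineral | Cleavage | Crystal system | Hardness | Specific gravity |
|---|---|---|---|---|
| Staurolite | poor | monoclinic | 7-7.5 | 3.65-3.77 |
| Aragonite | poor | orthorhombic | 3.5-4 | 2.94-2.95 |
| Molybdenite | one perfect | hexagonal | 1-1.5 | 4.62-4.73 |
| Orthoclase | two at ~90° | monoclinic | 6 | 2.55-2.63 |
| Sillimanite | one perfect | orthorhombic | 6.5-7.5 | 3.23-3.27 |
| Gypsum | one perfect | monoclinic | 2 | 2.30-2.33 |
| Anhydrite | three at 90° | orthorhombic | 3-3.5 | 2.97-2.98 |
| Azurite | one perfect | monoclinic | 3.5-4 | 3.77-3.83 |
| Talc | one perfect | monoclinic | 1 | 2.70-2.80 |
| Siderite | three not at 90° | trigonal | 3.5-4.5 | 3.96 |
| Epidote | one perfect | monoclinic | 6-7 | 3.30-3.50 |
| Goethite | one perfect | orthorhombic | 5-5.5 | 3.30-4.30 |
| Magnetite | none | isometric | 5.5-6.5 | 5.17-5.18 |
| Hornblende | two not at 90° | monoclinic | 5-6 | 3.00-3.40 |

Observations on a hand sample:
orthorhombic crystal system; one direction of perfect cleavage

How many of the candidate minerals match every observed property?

2

Orthorhombic crystal system: only Aragonite, Sillimanite, Anhydrite, Goethite remain.
One direction of perfect cleavage rules out Aragonite, Anhydrite.
The minerals that satisfy all observations are Goethite, Sillimanite.
That is 2 minerals.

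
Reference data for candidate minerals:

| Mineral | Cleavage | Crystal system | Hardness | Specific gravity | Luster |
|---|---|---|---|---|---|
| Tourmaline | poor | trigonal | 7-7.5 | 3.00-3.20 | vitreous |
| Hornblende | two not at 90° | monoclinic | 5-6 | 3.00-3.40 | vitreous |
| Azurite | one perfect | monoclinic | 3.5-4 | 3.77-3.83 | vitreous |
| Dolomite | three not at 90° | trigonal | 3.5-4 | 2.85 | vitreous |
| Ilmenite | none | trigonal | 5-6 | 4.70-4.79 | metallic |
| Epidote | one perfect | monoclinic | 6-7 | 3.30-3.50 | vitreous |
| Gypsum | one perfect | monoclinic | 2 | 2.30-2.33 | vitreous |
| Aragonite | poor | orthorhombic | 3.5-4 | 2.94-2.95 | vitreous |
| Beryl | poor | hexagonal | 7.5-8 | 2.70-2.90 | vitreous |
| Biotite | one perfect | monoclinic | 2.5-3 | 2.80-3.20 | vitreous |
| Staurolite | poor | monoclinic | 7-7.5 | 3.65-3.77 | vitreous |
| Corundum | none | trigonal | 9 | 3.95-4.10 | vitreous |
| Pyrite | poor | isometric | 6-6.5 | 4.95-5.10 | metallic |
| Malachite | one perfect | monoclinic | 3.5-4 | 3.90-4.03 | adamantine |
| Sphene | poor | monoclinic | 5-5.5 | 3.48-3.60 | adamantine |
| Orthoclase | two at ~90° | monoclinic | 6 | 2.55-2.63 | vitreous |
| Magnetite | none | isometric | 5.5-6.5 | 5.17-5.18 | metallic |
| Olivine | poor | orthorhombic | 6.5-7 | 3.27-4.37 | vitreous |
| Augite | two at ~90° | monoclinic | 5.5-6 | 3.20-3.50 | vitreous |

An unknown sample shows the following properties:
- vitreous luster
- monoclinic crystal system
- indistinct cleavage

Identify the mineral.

Staurolite

Vitreous luster excludes Ilmenite, Pyrite, Malachite, Sphene, Magnetite.
Monoclinic crystal system excludes Tourmaline, Dolomite, Aragonite, Beryl, Corundum, Olivine.
Indistinct cleavage — only Staurolite remains.
Staurolite is the sole remaining match.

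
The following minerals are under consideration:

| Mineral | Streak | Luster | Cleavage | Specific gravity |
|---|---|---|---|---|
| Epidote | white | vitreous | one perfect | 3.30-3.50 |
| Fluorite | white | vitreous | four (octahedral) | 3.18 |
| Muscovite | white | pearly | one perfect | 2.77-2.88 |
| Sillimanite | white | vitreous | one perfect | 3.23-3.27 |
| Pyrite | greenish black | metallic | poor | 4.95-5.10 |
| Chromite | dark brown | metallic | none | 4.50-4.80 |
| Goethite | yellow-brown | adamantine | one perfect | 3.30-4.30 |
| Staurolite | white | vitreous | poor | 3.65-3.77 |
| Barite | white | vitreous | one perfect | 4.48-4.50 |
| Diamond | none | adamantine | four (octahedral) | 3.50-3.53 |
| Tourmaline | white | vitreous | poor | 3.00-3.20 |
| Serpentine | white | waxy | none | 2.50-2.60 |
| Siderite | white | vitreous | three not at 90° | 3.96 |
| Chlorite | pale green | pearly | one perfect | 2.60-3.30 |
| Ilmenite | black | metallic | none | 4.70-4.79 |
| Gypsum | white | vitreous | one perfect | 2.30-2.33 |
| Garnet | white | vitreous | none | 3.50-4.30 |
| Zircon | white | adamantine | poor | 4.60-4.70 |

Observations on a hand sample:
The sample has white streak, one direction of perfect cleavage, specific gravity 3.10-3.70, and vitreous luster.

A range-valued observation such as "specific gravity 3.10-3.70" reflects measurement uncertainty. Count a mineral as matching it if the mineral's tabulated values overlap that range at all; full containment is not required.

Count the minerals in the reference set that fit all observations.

White streak is inconsistent with Pyrite, Chromite, Goethite, Diamond, Chlorite, Ilmenite.
One direction of perfect cleavage — Epidote, Muscovite, Sillimanite, Barite, Gypsum remain.
Specific gravity 3.10-3.70 — narrows the field to Epidote, Sillimanite.
Vitreous luster — no further eliminations.
The minerals that satisfy all observations are Epidote, Sillimanite.
That is 2 minerals.

2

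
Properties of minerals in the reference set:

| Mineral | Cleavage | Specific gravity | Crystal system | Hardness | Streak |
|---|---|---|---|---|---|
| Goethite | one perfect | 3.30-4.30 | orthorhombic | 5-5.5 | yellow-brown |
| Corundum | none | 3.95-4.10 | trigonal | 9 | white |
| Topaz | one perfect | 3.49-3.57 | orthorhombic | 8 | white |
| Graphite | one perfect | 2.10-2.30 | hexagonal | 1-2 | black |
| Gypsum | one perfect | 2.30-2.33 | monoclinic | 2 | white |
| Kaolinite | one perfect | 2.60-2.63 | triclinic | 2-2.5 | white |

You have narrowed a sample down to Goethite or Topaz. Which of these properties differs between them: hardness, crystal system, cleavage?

hardness

Hardness: Goethite 5-5.5, Topaz 8 — different.
Crystal system: both orthorhombic — no difference.
Cleavage: both one perfect — no difference.
Hardness is the diagnostic property here.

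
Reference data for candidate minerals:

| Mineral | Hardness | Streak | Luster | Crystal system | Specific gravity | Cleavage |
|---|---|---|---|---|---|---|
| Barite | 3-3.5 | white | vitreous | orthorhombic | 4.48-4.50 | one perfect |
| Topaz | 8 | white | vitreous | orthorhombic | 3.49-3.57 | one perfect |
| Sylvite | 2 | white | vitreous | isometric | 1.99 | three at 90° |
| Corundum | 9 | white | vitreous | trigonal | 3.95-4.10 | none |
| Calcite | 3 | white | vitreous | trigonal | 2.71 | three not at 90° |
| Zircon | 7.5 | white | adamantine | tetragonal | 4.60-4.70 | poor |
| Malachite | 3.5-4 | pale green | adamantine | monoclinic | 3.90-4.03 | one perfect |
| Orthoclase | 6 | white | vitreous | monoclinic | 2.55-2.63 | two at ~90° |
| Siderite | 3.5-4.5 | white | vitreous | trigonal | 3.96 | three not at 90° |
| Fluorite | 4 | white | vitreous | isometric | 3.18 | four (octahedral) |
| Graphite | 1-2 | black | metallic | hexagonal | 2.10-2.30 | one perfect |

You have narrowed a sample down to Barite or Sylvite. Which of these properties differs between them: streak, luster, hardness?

hardness

Streak: both white — identical.
Luster: both vitreous — identical.
Hardness: Barite 3-3.5, Sylvite 2 — these differ.
Of the listed properties, hardness is the one that separates them.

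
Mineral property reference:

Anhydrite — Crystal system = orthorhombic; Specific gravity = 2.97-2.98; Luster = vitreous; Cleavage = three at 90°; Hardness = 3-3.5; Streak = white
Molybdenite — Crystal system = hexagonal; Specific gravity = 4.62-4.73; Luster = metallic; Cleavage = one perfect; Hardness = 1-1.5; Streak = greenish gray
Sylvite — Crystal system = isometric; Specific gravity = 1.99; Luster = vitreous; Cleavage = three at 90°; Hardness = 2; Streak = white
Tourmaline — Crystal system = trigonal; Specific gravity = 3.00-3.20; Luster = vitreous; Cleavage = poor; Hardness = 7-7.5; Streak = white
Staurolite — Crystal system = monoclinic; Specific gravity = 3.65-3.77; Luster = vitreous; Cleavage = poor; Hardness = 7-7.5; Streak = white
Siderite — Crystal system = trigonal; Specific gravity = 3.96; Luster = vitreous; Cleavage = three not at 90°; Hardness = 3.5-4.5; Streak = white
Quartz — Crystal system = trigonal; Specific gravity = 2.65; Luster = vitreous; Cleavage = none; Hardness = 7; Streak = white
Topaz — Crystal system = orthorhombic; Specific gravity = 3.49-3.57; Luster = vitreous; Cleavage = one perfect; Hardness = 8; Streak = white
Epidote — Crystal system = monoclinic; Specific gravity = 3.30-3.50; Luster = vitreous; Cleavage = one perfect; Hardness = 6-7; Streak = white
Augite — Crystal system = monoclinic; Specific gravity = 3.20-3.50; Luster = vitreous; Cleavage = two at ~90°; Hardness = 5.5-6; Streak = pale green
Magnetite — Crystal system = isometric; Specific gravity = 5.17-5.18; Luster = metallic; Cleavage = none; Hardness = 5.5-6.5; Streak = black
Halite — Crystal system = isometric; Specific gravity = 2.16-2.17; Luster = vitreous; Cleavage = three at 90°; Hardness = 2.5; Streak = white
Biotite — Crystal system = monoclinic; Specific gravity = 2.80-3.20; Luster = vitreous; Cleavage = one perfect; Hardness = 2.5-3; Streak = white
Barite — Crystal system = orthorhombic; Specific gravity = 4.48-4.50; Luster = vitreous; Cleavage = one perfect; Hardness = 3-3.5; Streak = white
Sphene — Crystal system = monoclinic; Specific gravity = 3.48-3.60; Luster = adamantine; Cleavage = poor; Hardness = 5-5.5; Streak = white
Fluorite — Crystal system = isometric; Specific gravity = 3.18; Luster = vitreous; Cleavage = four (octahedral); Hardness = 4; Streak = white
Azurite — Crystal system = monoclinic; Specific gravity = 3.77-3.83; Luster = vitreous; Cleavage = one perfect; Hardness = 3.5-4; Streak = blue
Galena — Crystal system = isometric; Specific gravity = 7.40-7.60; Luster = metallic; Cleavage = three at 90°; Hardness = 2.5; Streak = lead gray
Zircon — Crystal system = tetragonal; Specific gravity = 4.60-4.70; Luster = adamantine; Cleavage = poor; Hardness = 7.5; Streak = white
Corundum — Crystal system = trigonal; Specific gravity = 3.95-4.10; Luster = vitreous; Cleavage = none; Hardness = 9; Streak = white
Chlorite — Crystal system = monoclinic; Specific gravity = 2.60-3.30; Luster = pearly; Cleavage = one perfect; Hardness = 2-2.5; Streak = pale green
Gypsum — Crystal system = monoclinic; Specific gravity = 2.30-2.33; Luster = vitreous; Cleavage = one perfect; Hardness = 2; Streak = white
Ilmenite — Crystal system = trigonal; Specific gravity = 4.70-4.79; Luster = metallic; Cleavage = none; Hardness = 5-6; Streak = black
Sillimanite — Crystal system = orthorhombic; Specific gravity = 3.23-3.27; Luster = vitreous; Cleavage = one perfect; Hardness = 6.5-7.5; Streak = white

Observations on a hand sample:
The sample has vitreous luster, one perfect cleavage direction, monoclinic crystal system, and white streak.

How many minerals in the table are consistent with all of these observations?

3

Vitreous luster: narrows the field to Anhydrite, Sylvite, Tourmaline, Staurolite, Siderite, Quartz, Topaz, Epidote, Augite, Halite, Biotite, Barite, Fluorite, Azurite, Corundum, Gypsum, Sillimanite.
One perfect cleavage direction: narrows the field to Topaz, Epidote, Biotite, Barite, Azurite, Gypsum, Sillimanite.
Monoclinic crystal system rules out Topaz, Barite, Sillimanite.
White streak rules out Azurite.
Remaining candidates: Biotite, Epidote, Gypsum.
That is 3 minerals.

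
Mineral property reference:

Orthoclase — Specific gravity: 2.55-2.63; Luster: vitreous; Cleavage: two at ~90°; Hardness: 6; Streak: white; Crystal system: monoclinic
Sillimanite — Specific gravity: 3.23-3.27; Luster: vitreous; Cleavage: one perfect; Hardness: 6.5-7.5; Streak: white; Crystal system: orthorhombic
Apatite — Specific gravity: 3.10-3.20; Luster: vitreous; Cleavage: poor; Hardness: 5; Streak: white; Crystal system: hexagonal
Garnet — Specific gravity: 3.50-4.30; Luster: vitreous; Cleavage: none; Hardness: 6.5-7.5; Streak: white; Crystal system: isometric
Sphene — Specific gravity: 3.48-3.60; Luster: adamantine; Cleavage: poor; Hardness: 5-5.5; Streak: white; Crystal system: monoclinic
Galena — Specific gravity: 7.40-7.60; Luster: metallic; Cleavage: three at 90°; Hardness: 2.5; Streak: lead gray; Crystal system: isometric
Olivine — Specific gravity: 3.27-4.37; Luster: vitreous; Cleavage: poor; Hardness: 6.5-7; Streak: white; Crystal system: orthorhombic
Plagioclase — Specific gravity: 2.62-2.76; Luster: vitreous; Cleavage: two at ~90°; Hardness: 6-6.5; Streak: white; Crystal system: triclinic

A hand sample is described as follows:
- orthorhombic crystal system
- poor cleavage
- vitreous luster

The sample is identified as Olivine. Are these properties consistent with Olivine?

Orthorhombic crystal system — is consistent with Olivine (orthorhombic system).
Poor cleavage — is consistent with Olivine (cleavage poor).
Vitreous luster — is consistent with Olivine (vitreous luster).
Nothing contradicts Olivine.

Yes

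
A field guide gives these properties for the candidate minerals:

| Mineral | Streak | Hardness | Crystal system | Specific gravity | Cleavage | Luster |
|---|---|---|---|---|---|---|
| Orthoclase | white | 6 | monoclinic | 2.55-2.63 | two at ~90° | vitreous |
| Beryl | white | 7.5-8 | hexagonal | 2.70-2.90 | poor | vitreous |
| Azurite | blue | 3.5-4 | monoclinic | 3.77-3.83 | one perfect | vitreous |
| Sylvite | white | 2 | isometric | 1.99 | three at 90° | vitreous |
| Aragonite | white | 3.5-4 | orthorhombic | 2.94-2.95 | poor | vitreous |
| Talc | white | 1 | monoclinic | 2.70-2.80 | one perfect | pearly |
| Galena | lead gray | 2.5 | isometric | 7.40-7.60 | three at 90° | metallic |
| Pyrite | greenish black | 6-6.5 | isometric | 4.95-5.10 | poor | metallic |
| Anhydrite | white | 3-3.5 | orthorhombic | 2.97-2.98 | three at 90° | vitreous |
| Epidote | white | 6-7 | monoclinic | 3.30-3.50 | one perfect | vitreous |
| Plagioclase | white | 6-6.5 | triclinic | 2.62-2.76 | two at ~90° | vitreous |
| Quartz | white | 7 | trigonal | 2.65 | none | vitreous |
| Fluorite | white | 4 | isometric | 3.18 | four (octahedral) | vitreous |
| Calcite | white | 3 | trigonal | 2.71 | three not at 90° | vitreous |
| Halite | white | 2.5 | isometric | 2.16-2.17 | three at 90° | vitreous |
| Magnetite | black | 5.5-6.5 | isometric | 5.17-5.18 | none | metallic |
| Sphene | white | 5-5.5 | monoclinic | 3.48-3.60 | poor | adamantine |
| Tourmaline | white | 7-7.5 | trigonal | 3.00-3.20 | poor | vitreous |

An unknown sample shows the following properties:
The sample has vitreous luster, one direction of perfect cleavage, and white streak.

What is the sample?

Vitreous luster excludes Talc, Galena, Pyrite, Magnetite, Sphene.
One direction of perfect cleavage: leaves Azurite, Epidote.
White streak excludes Azurite.
Epidote is the sole remaining match.

Epidote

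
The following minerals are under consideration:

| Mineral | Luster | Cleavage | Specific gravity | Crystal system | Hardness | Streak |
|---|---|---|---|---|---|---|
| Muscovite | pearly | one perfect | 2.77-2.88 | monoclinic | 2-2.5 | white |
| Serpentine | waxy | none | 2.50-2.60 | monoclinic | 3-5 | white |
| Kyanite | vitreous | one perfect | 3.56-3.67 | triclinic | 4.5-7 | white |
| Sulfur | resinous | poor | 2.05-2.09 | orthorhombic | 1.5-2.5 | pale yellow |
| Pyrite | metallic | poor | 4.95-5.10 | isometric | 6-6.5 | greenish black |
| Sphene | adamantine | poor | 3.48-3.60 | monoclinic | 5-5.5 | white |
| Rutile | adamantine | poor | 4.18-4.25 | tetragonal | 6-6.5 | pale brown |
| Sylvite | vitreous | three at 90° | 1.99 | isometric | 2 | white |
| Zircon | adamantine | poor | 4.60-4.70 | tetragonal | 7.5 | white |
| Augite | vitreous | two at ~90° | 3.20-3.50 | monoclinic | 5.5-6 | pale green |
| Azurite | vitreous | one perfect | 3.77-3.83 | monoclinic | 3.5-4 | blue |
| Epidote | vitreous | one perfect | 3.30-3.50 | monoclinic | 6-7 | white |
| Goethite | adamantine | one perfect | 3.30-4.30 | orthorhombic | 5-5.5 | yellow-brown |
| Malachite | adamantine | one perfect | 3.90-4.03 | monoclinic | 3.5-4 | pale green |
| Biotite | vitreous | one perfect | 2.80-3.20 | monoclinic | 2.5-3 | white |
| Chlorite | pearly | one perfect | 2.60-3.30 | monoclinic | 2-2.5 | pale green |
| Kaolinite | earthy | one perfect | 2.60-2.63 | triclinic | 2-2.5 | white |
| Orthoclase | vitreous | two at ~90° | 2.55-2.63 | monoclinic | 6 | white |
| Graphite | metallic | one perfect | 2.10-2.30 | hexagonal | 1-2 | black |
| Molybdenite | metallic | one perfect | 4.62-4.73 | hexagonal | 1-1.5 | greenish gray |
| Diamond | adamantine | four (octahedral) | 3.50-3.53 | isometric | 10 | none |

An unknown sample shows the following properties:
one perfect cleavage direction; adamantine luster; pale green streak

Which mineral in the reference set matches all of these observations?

Malachite

One perfect cleavage direction: only Muscovite, Kyanite, Azurite, Epidote, Goethite, Malachite, Biotite, Chlorite, Kaolinite, Graphite, Molybdenite remain.
Adamantine luster: narrows the field to Goethite, Malachite.
Pale green streak is inconsistent with Goethite.
The only mineral consistent with every observation is Malachite.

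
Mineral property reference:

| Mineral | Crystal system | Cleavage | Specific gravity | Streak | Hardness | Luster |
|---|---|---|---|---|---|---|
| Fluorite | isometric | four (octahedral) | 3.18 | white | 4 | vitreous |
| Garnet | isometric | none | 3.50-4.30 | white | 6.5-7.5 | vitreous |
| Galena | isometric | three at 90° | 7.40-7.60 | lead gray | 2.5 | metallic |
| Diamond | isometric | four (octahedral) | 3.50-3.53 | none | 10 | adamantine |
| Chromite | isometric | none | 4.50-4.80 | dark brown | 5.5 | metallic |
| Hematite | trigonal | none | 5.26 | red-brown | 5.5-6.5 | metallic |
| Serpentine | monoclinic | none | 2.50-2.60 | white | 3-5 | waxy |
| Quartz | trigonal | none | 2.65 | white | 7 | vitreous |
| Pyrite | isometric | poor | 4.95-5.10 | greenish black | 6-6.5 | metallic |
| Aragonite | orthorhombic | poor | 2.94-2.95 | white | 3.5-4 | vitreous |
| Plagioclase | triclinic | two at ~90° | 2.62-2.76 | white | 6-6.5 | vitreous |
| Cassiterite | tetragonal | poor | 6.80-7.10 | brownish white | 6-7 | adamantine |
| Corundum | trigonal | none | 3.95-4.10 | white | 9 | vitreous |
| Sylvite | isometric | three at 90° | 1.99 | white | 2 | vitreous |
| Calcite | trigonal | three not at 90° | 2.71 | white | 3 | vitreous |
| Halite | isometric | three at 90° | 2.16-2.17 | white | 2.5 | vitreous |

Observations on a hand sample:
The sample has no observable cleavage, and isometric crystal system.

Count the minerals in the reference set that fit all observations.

2

No observable cleavage: Garnet, Chromite, Hematite, Serpentine, Quartz, Corundum remain.
Isometric crystal system: only Garnet, Chromite remain.
Consistent with every observation: Chromite, Garnet.
That is 2 minerals.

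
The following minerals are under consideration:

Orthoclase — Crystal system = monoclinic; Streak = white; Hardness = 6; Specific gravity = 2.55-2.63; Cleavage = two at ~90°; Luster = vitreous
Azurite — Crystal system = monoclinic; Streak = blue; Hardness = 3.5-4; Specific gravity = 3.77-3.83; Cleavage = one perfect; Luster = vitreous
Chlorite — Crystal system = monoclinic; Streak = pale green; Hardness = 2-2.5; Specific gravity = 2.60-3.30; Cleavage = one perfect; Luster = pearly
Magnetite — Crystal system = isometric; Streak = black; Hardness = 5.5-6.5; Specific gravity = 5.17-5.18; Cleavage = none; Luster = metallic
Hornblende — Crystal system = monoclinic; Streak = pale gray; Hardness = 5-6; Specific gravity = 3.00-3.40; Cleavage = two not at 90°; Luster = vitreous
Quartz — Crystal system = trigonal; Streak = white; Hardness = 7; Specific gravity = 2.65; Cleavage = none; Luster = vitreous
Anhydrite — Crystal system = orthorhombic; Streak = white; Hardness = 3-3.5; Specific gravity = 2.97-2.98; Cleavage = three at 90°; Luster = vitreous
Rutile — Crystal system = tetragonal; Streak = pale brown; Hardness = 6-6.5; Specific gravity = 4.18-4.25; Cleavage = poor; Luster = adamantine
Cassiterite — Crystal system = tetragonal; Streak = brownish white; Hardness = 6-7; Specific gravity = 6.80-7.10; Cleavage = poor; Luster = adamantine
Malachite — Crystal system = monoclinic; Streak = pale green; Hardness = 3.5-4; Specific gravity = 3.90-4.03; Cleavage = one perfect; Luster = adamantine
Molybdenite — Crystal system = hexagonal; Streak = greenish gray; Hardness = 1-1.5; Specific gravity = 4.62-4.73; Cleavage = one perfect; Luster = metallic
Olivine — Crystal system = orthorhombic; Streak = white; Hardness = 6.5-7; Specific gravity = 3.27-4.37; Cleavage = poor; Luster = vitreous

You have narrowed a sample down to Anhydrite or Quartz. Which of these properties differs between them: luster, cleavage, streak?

Luster: both vitreous — same for both.
Cleavage: Anhydrite three at 90°, Quartz none — these differ.
Streak: both white — same for both.
Of the listed properties, cleavage is the one that separates them.

cleavage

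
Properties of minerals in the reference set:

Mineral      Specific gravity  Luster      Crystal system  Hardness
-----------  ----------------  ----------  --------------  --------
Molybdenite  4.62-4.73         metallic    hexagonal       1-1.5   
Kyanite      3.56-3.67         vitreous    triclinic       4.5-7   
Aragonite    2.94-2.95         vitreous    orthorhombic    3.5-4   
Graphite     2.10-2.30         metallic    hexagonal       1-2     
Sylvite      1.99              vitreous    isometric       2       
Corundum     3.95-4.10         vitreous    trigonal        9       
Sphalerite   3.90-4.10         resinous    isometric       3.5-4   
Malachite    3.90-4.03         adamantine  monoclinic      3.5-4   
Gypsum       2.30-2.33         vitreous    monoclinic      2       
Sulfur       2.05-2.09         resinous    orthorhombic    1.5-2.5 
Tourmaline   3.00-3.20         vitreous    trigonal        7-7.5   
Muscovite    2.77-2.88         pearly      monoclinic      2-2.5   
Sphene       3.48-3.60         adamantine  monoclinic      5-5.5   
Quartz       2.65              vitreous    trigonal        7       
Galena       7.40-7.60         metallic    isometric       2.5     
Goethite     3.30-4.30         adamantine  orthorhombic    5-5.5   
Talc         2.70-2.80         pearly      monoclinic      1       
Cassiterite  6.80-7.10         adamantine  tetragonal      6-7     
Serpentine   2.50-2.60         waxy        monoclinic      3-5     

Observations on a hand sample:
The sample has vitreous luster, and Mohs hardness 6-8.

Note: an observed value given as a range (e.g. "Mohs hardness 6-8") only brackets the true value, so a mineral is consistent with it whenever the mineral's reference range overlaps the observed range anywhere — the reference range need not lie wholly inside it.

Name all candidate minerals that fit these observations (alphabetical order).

Kyanite, Quartz, Tourmaline

Vitreous luster — only Kyanite, Aragonite, Sylvite, Corundum, Gypsum, Tourmaline, Quartz remain.
Mohs hardness 6-8 — leaves Kyanite, Tourmaline, Quartz.
Remaining candidates: Kyanite, Quartz, Tourmaline.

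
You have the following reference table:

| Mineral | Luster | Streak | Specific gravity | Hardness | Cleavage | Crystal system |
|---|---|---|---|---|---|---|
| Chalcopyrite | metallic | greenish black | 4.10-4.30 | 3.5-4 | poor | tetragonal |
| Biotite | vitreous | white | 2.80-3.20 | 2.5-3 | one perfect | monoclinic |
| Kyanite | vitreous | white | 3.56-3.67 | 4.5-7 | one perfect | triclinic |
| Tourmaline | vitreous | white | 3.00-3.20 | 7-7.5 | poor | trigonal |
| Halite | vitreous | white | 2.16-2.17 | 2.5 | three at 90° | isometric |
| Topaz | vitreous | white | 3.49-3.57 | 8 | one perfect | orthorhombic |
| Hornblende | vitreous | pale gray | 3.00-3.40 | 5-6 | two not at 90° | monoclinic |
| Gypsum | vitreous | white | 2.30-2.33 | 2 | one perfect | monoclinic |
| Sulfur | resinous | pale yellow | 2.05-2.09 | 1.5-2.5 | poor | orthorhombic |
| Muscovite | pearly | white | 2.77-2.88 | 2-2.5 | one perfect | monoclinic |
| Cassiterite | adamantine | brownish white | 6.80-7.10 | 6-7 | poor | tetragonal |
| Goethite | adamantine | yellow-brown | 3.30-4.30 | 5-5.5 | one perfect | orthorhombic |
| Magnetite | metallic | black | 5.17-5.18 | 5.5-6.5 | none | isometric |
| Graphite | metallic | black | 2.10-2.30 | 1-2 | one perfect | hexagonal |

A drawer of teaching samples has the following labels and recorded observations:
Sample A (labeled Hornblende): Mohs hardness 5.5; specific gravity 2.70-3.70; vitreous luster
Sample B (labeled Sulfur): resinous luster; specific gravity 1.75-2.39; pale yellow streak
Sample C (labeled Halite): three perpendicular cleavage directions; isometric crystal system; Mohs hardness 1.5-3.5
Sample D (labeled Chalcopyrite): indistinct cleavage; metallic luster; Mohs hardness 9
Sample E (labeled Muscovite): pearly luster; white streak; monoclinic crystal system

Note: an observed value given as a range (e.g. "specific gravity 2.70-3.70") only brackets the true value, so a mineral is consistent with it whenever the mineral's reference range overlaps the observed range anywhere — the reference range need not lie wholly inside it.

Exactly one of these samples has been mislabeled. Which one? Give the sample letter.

D

Sample A: all recorded properties match Hornblende.
Sample B: all recorded properties match Sulfur.
Sample C: all recorded properties match Halite.
Sample D: Chalcopyrite has hardness 3.5-4, but the record shows Mohs hardness 9 — this label is wrong.
Sample E: all recorded properties match Muscovite.
Sample D is the mislabeled one.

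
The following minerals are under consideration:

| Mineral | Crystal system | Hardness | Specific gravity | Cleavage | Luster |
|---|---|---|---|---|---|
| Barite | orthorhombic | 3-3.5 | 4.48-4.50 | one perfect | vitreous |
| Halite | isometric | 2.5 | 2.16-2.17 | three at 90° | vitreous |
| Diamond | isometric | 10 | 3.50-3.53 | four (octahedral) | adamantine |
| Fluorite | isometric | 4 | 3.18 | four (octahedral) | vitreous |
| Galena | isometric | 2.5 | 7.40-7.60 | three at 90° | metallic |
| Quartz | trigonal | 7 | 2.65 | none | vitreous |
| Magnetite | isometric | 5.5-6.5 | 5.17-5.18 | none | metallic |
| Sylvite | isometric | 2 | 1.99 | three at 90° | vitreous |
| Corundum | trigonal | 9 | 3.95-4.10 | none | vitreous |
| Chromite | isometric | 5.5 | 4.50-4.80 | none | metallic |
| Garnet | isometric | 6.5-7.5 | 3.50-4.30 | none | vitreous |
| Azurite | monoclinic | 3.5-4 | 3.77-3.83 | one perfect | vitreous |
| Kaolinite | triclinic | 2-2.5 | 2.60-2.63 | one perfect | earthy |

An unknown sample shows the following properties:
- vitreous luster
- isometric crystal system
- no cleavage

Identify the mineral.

Vitreous luster rules out Diamond, Galena, Magnetite, Chromite, Kaolinite.
Isometric crystal system excludes Barite, Quartz, Corundum, Azurite.
No cleavage — narrows the field to Garnet.
Garnet is the sole remaining match.

Garnet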